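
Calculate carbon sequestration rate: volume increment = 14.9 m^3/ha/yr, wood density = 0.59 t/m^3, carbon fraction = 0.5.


C = 14.9 * 0.59 * 0.5 = 4.3955 ≈ 4.40 t C/ha/yr

4.40 t C/ha/yr


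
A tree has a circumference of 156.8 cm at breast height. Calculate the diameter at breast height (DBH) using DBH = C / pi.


DBH = C / pi = 156.8 / 3.141593 = 49.9110 ≈ 49.91 cm

49.91 cm


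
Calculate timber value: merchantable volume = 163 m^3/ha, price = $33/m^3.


Value = 163 * 33 = $5379/ha

$5379/ha


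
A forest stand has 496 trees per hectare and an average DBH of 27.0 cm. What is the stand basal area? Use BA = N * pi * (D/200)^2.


(D/200)^2 = (27.0/200)^2 = 0.135^2 = 0.018225
Individual BA = 3.141593 * 0.018225 = 0.0572555 m^2
Stand BA = 496 * 0.0572555 = 28.3987 ≈ 28.40 m^2/ha

28.40 m^2/ha


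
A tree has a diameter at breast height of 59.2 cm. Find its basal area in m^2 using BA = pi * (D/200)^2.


D/200 = 59.2/200 = 0.296 m
(D/200)^2 = 0.296^2 = 0.087616
BA = 3.141593 * 0.087616 = 0.275254 ≈ 0.2753 m^2

0.2753 m^2


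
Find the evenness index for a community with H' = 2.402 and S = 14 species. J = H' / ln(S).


ln(14) = 2.63906
J = H' / ln(S) = 2.402 / 2.63906 = 0.910173 ≈ 0.9102

0.9102


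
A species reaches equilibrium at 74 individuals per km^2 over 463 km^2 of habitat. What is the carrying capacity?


K = 74 * 463 = 34262 individuals

34262 individuals


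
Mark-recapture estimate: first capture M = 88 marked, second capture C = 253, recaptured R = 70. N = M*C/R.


N = M * C / R = 88 * 253 / 70 = 22264 / 70 = 318.06 ≈ 318

318 individuals


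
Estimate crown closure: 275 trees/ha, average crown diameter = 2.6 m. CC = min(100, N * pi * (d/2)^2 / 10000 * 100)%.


(d/2)^2 = (2.6/2)^2 = 1.3^2 = 1.69
Crown area = 3.141593 * 1.69 = 5.30929 m^2
N * area / 10000 * 100 = 275 * 5.30929 / 10000 * 100 = 14.6005
CC = min(100, 14.6005) = 14.6005 ≈ 14.6%

14.6%


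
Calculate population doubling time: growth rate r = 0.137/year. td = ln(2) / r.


td = ln(2) / 0.137 = 0.693147 / 0.137 = 5.05947 ≈ 5.1 years

5.1 years


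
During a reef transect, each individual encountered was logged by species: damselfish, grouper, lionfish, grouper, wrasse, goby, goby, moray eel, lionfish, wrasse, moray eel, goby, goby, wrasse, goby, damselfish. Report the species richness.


Total individuals logged = 16
Distinct species (count of individuals): damselfish (2), grouper (2), lionfish (2), wrasse (3), goby (5), moray eel (2)
Species richness = number of distinct species = 6

6


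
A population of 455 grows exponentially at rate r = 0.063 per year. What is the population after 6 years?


r*t = 0.063 * 6 = 0.378
exp(0.378) = 1.45936
N = 455 * 1.45936 = 664.009 ≈ 664

664


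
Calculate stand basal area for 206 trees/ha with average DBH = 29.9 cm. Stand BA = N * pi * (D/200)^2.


(D/200)^2 = (29.9/200)^2 = 0.1495^2 = 0.02235025
Individual BA = 3.141593 * 0.02235025 = 0.0702154 m^2
Stand BA = 206 * 0.0702154 = 14.4644 ≈ 14.46 m^2/ha

14.46 m^2/ha


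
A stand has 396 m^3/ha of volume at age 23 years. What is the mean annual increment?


MAI = 396 / 23 = 17.2174 ≈ 17.22 m^3/ha/yr

17.22 m^3/ha/yr


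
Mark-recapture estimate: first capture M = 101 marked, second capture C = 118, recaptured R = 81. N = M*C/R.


N = M * C / R = 101 * 118 / 81 = 11918 / 81 = 147.14 ≈ 147

147 individuals


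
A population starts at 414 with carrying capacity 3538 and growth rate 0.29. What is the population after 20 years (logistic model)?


(K - N0)/N0 = (3538 - 414)/414 = 3124/414 = 7.54589
r*t = 0.29 * 20 = 5.8; exp(-5.8) = 0.00302755
7.54589 * 0.00302755 = 0.0228456
1 + 0.0228456 = 1.02285
N = 3538 / 1.02285 = 3458.96 ≈ 3459

3459


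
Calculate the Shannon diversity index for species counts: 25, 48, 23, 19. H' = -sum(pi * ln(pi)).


Total N = 25 + 48 + 23 + 19 = 115
Per-species terms:
  p = 25/115 = 0.217391; ln(p) = -1.526058; p*ln(p) = 0.217391 * (-1.526058) = -0.331751
  p = 48/115 = 0.417391; ln(p) = -0.873732; p*ln(p) = 0.417391 * (-0.873732) = -0.364688
  p = 23/115 = 0.200000; ln(p) = -1.609438; p*ln(p) = 0.200000 * (-1.609438) = -0.321888
  p = 19/115 = 0.165217; ln(p) = -1.800496; p*ln(p) = 0.165217 * (-1.800496) = -0.297473
sum(p*ln(p)) = (-0.331751) + (-0.364688) + (-0.321888) + (-0.297473) = -1.315800
H' = -(-1.315800) = 1.315800 ≈ 1.3158

1.3158


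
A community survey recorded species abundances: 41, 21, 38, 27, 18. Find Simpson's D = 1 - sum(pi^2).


Total N = 41 + 21 + 38 + 27 + 18 = 145
Per-species terms:
  p = 41/145 = 0.282759; p^2 = 0.282759^2 = 0.079953
  p = 21/145 = 0.144828; p^2 = 0.144828^2 = 0.020975
  p = 38/145 = 0.262069; p^2 = 0.262069^2 = 0.068680
  p = 27/145 = 0.186207; p^2 = 0.186207^2 = 0.034673
  p = 18/145 = 0.124138; p^2 = 0.124138^2 = 0.015410
sum(p^2) = 0.079953 + 0.020975 + 0.068680 + 0.034673 + 0.015410 = 0.219691
D = 1 - 0.219691 = 0.780309 ≈ 0.7803

0.7803


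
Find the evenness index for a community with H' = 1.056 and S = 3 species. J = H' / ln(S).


ln(3) = 1.09861
J = H' / ln(S) = 1.056 / 1.09861 = 0.961215 ≈ 0.9612

0.9612


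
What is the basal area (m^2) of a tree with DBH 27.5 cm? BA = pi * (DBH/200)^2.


D/200 = 27.5/200 = 0.1375 m
(D/200)^2 = 0.1375^2 = 0.01890625
BA = 3.141593 * 0.01890625 = 0.0593957 ≈ 0.0594 m^2

0.0594 m^2


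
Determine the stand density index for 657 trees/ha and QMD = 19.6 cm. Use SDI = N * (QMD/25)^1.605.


QMD/25 = 19.6/25 = 0.784
(0.784)^1.605 = exp(1.605 * ln(0.784)) = exp(1.605 * (-0.243346)) = exp(-0.390570) = 0.676671
SDI = 657 * 0.676671 = 444.573 ≈ 445

445


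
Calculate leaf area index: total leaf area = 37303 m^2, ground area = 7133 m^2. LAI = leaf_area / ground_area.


LAI = 37303 / 7133 = 5.2296 ≈ 5.23

5.23


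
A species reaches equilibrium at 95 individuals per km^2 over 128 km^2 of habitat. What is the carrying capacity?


K = 95 * 128 = 12160 individuals

12160 individuals


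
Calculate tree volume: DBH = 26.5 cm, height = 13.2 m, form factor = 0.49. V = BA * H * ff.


(D/200)^2 = (26.5/200)^2 = 0.1325^2 = 0.01755625
BA = 3.141593 * 0.01755625 = 0.0551546 m^2
V = 0.0551546 * 13.2 * 0.49 = 0.356740 ≈ 0.357 m^3

0.357 m^3


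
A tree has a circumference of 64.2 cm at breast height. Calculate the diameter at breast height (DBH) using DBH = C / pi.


DBH = C / pi = 64.2 / 3.141593 = 20.4355 ≈ 20.44 cm

20.44 cm


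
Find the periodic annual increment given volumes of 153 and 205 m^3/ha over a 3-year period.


PAI = (V2 - V1) / period = (205 - 153) / 3 = 52 / 3 = 17.3333 ≈ 17.33 m^3/ha/yr

17.33 m^3/ha/yr


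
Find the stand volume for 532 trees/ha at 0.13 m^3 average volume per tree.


V_stand = 532 * 0.13 = 69.16 ≈ 69.2 m^3/ha

69.2 m^3/ha


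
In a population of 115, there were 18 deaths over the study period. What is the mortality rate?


Mortality rate = 18 / 115 = 0.156522 ≈ 0.1565

0.1565


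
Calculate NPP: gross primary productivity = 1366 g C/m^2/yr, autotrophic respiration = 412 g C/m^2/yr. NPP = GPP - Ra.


NPP = GPP - Ra = 1366 - 412 = 954 g C/m^2/yr

954 g C/m^2/yr


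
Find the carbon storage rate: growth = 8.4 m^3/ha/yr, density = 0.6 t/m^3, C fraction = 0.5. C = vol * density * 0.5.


C = 8.4 * 0.6 * 0.5 = 2.52 t C/ha/yr

2.52 t C/ha/yr


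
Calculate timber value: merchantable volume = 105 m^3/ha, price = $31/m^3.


Value = 105 * 31 = $3255/ha

$3255/ha


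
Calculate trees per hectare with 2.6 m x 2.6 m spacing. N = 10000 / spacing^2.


N = 10000 / 2.6^2 = 10000 / 6.76 = 1479.29 ≈ 1479 trees/ha

1479 trees/ha


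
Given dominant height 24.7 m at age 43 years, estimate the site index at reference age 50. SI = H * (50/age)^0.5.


50/43 = 1.16279
(1.16279)^0.5 = 1.07833
SI = 24.7 * 1.07833 = 26.6348 ≈ 26.6 m

26.6 m


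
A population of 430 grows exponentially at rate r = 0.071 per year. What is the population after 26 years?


r*t = 0.071 * 26 = 1.846
exp(1.846) = 6.33443
N = 430 * 6.33443 = 2723.80 ≈ 2724

2724


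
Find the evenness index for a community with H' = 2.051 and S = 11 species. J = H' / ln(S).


ln(11) = 2.39790
J = H' / ln(S) = 2.051 / 2.39790 = 0.855332 ≈ 0.8553

0.8553


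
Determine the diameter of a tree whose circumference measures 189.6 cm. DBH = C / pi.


DBH = C / pi = 189.6 / 3.141593 = 60.3515 ≈ 60.35 cm

60.35 cm


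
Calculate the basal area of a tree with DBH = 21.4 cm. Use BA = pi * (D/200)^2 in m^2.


D/200 = 21.4/200 = 0.107 m
(D/200)^2 = 0.107^2 = 0.011449
BA = 3.141593 * 0.011449 = 0.0359681 ≈ 0.0360 m^2

0.0360 m^2


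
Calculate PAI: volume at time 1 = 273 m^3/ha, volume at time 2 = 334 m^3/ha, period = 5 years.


PAI = (V2 - V1) / period = (334 - 273) / 5 = 61 / 5 = 12.20 m^3/ha/yr

12.20 m^3/ha/yr


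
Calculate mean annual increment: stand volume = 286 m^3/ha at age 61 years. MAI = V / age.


MAI = 286 / 61 = 4.6885 ≈ 4.69 m^3/ha/yr

4.69 m^3/ha/yr


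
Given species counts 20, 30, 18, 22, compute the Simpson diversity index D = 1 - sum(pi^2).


Total N = 20 + 30 + 18 + 22 = 90
Per-species terms:
  p = 20/90 = 0.222222; p^2 = 0.222222^2 = 0.049383
  p = 30/90 = 0.333333; p^2 = 0.333333^2 = 0.111111
  p = 18/90 = 0.200000; p^2 = 0.200000^2 = 0.040000
  p = 22/90 = 0.244444; p^2 = 0.244444^2 = 0.059753
sum(p^2) = 0.049383 + 0.111111 + 0.040000 + 0.059753 = 0.260247
D = 1 - 0.260247 = 0.739753 ≈ 0.7398

0.7398


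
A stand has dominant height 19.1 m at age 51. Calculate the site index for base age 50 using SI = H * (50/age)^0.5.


50/51 = 0.980392
(0.980392)^0.5 = 0.990147
SI = 19.1 * 0.990147 = 18.9118 ≈ 18.9 m

18.9 m


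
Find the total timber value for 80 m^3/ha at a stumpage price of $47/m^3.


Value = 80 * 47 = $3760/ha

$3760/ha


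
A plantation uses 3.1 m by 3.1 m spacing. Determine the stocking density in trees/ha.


N = 10000 / 3.1^2 = 10000 / 9.61 = 1040.58 ≈ 1041 trees/ha

1041 trees/ha


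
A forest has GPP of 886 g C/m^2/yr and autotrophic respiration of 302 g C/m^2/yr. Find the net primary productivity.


NPP = GPP - Ra = 886 - 302 = 584 g C/m^2/yr

584 g C/m^2/yr


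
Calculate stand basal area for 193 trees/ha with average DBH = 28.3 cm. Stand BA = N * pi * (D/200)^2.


(D/200)^2 = (28.3/200)^2 = 0.1415^2 = 0.02002225
Individual BA = 3.141593 * 0.02002225 = 0.0629018 m^2
Stand BA = 193 * 0.0629018 = 12.1400 ≈ 12.14 m^2/ha

12.14 m^2/ha


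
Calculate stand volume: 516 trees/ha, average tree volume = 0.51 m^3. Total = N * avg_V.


V_stand = 516 * 0.51 = 263.16 ≈ 263.2 m^3/ha

263.2 m^3/ha


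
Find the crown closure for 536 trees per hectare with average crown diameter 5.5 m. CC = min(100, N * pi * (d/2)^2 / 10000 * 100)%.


(d/2)^2 = (5.5/2)^2 = 2.75^2 = 7.5625
Crown area = 3.141593 * 7.5625 = 23.7583 m^2
N * area / 10000 * 100 = 536 * 23.7583 / 10000 * 100 = 127.344
CC = min(100, 127.344) = 100%

100%


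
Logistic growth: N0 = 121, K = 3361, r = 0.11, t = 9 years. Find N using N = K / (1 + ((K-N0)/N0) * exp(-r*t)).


(K - N0)/N0 = (3361 - 121)/121 = 3240/121 = 26.7769
r*t = 0.11 * 9 = 0.99; exp(-0.99) = 0.371577
26.7769 * 0.371577 = 9.94968
1 + 9.94968 = 10.9497
N = 3361 / 10.9497 = 306.949 ≈ 307

307


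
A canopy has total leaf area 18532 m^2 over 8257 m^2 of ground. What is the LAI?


LAI = 18532 / 8257 = 2.2444 ≈ 2.24

2.24


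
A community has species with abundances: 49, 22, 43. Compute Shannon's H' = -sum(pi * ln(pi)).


Total N = 49 + 22 + 43 = 114
Per-species terms:
  p = 49/114 = 0.429825; ln(p) = -0.844377; p*ln(p) = 0.429825 * (-0.844377) = -0.362934
  p = 22/114 = 0.192982; ln(p) = -1.645158; p*ln(p) = 0.192982 * (-1.645158) = -0.317486
  p = 43/114 = 0.377193; ln(p) = -0.974998; p*ln(p) = 0.377193 * (-0.974998) = -0.367762
sum(p*ln(p)) = (-0.362934) + (-0.317486) + (-0.367762) = -1.048182
H' = -(-1.048182) = 1.048182 ≈ 1.0482

1.0482


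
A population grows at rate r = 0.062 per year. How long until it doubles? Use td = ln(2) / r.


td = ln(2) / 0.062 = 0.693147 / 0.062 = 11.1798 ≈ 11.2 years

11.2 years


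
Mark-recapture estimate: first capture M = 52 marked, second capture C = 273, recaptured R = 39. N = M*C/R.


N = M * C / R = 52 * 273 / 39 = 14196 / 39 = 364

364 individuals


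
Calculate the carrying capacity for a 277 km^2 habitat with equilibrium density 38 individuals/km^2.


K = 38 * 277 = 10526 individuals

10526 individuals


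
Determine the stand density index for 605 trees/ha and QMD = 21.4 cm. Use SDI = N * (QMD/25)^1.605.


QMD/25 = 21.4/25 = 0.856
(0.856)^1.605 = exp(1.605 * ln(0.856)) = exp(1.605 * (-0.155485)) = exp(-0.249553) = 0.779149
SDI = 605 * 0.779149 = 471.385 ≈ 471

471


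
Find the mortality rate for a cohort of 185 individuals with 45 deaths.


Mortality rate = 45 / 185 = 0.243243 ≈ 0.2432

0.2432


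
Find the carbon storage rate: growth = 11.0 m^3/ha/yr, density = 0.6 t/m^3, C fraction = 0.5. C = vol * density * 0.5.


C = 11.0 * 0.6 * 0.5 = 3.30 t C/ha/yr

3.30 t C/ha/yr


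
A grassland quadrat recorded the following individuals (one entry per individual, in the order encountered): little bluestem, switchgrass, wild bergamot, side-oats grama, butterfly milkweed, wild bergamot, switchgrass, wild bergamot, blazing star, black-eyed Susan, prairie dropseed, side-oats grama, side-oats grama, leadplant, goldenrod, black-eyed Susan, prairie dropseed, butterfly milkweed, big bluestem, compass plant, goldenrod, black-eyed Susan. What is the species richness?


Total individuals logged = 22
Distinct species (count of individuals): little bluestem (1), switchgrass (2), wild bergamot (3), side-oats grama (3), butterfly milkweed (2), blazing star (1), black-eyed Susan (3), prairie dropseed (2), leadplant (1), goldenrod (2), big bluestem (1), compass plant (1)
Species richness = number of distinct species = 12

12


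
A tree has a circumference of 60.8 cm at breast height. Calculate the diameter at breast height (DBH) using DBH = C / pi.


DBH = C / pi = 60.8 / 3.141593 = 19.3532 ≈ 19.35 cm

19.35 cm


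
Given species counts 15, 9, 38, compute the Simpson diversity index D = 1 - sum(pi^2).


Total N = 15 + 9 + 38 = 62
Per-species terms:
  p = 15/62 = 0.241935; p^2 = 0.241935^2 = 0.058533
  p = 9/62 = 0.145161; p^2 = 0.145161^2 = 0.021072
  p = 38/62 = 0.612903; p^2 = 0.612903^2 = 0.375650
sum(p^2) = 0.058533 + 0.021072 + 0.375650 = 0.455255
D = 1 - 0.455255 = 0.544745 ≈ 0.5447

0.5447


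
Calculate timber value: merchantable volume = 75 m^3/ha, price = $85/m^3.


Value = 75 * 85 = $6375/ha

$6375/ha


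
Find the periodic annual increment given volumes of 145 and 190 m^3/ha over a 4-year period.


PAI = (V2 - V1) / period = (190 - 145) / 4 = 45 / 4 = 11.25 m^3/ha/yr

11.25 m^3/ha/yr


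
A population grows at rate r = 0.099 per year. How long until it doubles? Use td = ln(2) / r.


td = ln(2) / 0.099 = 0.693147 / 0.099 = 7.00148 ≈ 7.0 years

7.0 years


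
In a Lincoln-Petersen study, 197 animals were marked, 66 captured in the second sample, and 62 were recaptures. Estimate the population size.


N = M * C / R = 197 * 66 / 62 = 13002 / 62 = 209.71 ≈ 210

210 individuals


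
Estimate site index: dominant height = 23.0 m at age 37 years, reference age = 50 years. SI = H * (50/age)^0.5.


50/37 = 1.35135
(1.35135)^0.5 = 1.16248
SI = 23.0 * 1.16248 = 26.7370 ≈ 26.7 m

26.7 m


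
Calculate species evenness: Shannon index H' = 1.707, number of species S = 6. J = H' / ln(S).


ln(6) = 1.79176
J = H' / ln(S) = 1.707 / 1.79176 = 0.952695 ≈ 0.9527

0.9527


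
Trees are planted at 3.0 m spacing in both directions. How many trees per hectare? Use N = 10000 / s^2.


N = 10000 / 3.0^2 = 10000 / 9 = 1111.11 ≈ 1111 trees/ha

1111 trees/ha


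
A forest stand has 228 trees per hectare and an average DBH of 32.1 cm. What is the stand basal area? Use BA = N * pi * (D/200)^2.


(D/200)^2 = (32.1/200)^2 = 0.1605^2 = 0.02576025
Individual BA = 3.141593 * 0.02576025 = 0.0809282 m^2
Stand BA = 228 * 0.0809282 = 18.4516 ≈ 18.45 m^2/ha

18.45 m^2/ha


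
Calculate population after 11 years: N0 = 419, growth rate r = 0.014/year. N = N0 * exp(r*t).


r*t = 0.014 * 11 = 0.154
exp(0.154) = 1.16649
N = 419 * 1.16649 = 488.759 ≈ 489

489


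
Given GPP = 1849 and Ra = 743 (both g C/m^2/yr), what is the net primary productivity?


NPP = GPP - Ra = 1849 - 743 = 1106 g C/m^2/yr

1106 g C/m^2/yr


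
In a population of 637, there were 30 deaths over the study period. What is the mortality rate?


Mortality rate = 30 / 637 = 0.047096 ≈ 0.0471

0.0471


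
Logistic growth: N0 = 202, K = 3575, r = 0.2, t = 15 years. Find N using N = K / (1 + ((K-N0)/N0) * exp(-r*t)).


(K - N0)/N0 = (3575 - 202)/202 = 3373/202 = 16.6980
r*t = 0.2 * 15 = 3; exp(-3) = 0.0497871
16.6980 * 0.0497871 = 0.831345
1 + 0.831345 = 1.83135
N = 3575 / 1.83135 = 1952.11 ≈ 1952

1952


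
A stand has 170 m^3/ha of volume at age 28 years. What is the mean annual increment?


MAI = 170 / 28 = 6.0714 ≈ 6.07 m^3/ha/yr

6.07 m^3/ha/yr


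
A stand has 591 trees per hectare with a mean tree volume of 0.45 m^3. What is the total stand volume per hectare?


V_stand = 591 * 0.45 = 265.95 ≈ 266.0 m^3/ha

266.0 m^3/ha


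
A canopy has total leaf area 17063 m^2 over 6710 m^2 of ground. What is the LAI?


LAI = 17063 / 6710 = 2.5429 ≈ 2.54

2.54


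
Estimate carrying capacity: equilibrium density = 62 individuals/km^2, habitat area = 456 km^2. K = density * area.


K = 62 * 456 = 28272 individuals

28272 individuals


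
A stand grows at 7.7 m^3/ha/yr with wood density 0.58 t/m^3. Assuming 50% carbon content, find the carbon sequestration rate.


C = 7.7 * 0.58 * 0.5 = 2.233 ≈ 2.23 t C/ha/yr

2.23 t C/ha/yr


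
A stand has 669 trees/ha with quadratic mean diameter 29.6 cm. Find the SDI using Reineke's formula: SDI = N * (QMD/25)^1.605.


QMD/25 = 29.6/25 = 1.184
(1.184)^1.605 = exp(1.605 * ln(1.184)) = exp(1.605 * 0.168899) = exp(0.271083) = 1.31138
SDI = 669 * 1.31138 = 877.313 ≈ 877

877


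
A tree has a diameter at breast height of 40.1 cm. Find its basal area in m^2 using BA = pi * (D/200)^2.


D/200 = 40.1/200 = 0.2005 m
(D/200)^2 = 0.2005^2 = 0.04020025
BA = 3.141593 * 0.04020025 = 0.126293 ≈ 0.1263 m^2

0.1263 m^2


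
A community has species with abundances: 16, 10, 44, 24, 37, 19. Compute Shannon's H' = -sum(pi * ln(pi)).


Total N = 16 + 10 + 44 + 24 + 37 + 19 = 150
Per-species terms:
  p = 16/150 = 0.106667; ln(p) = -2.238043; p*ln(p) = 0.106667 * (-2.238043) = -0.238725
  p = 10/150 = 0.066667; ln(p) = -2.708045; p*ln(p) = 0.066667 * (-2.708045) = -0.180537
  p = 44/150 = 0.293333; ln(p) = -1.226447; p*ln(p) = 0.293333 * (-1.226447) = -0.359757
  p = 24/150 = 0.160000; ln(p) = -1.832581; p*ln(p) = 0.160000 * (-1.832581) = -0.293213
  p = 37/150 = 0.246667; ln(p) = -1.399716; p*ln(p) = 0.246667 * (-1.399716) = -0.345264
  p = 19/150 = 0.126667; ln(p) = -2.066194; p*ln(p) = 0.126667 * (-2.066194) = -0.261719
sum(p*ln(p)) = (-0.238725) + (-0.180537) + (-0.359757) + (-0.293213) + (-0.345264) + (-0.261719) = -1.679215
H' = -(-1.679215) = 1.679215 ≈ 1.6792

1.6792


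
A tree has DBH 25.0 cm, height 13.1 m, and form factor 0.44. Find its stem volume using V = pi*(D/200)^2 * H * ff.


(D/200)^2 = (25.0/200)^2 = 0.125^2 = 0.015625
BA = 3.141593 * 0.015625 = 0.0490874 m^2
V = 0.0490874 * 13.1 * 0.44 = 0.282940 ≈ 0.283 m^3

0.283 m^3


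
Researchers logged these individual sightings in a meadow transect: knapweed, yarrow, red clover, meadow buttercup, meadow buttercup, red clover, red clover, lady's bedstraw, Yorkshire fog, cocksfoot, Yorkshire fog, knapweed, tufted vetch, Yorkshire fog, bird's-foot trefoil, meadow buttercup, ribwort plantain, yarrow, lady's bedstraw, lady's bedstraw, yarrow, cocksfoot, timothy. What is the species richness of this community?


Total individuals logged = 23
Distinct species (count of individuals): knapweed (2), yarrow (3), red clover (3), meadow buttercup (3), lady's bedstraw (3), Yorkshire fog (3), cocksfoot (2), tufted vetch (1), bird's-foot trefoil (1), ribwort plantain (1), timothy (1)
Species richness = number of distinct species = 11

11


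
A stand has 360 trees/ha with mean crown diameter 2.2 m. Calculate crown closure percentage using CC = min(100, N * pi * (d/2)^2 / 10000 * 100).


(d/2)^2 = (2.2/2)^2 = 1.1^2 = 1.21
Crown area = 3.141593 * 1.21 = 3.80133 m^2
N * area / 10000 * 100 = 360 * 3.80133 / 10000 * 100 = 13.6848
CC = min(100, 13.6848) = 13.6848 ≈ 13.7%

13.7%


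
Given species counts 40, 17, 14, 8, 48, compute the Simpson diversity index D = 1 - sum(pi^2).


Total N = 40 + 17 + 14 + 8 + 48 = 127
Per-species terms:
  p = 40/127 = 0.314961; p^2 = 0.314961^2 = 0.099200
  p = 17/127 = 0.133858; p^2 = 0.133858^2 = 0.017918
  p = 14/127 = 0.110236; p^2 = 0.110236^2 = 0.012152
  p = 8/127 = 0.062992; p^2 = 0.062992^2 = 0.003968
  p = 48/127 = 0.377953; p^2 = 0.377953^2 = 0.142848
sum(p^2) = 0.099200 + 0.017918 + 0.012152 + 0.003968 + 0.142848 = 0.276086
D = 1 - 0.276086 = 0.723914 ≈ 0.7239

0.7239


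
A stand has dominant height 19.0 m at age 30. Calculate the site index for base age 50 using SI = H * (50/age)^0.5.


50/30 = 1.66667
(1.66667)^0.5 = 1.29100
SI = 19.0 * 1.29100 = 24.5290 ≈ 24.5 m

24.5 m


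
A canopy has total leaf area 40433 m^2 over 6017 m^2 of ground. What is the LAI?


LAI = 40433 / 6017 = 6.7198 ≈ 6.72

6.72


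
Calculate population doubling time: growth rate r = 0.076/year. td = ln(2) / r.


td = ln(2) / 0.076 = 0.693147 / 0.076 = 9.12036 ≈ 9.1 years

9.1 years


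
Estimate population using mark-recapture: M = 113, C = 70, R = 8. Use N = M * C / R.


N = M * C / R = 113 * 70 / 8 = 7910 / 8 = 988.75 ≈ 989

989 individuals


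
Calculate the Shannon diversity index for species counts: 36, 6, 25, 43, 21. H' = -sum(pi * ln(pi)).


Total N = 36 + 6 + 25 + 43 + 21 = 131
Per-species terms:
  p = 36/131 = 0.274809; ln(p) = -1.291679; p*ln(p) = 0.274809 * (-1.291679) = -0.354965
  p = 6/131 = 0.045802; ln(p) = -3.083428; p*ln(p) = 0.045802 * (-3.083428) = -0.141227
  p = 25/131 = 0.190840; ln(p) = -1.656320; p*ln(p) = 0.190840 * (-1.656320) = -0.316092
  p = 43/131 = 0.328244; ln(p) = -1.113998; p*ln(p) = 0.328244 * (-1.113998) = -0.365663
  p = 21/131 = 0.160305; ln(p) = -1.830677; p*ln(p) = 0.160305 * (-1.830677) = -0.293467
sum(p*ln(p)) = (-0.354965) + (-0.141227) + (-0.316092) + (-0.365663) + (-0.293467) = -1.471414
H' = -(-1.471414) = 1.471414 ≈ 1.4714

1.4714


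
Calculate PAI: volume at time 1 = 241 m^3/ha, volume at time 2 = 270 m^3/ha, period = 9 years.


PAI = (V2 - V1) / period = (270 - 241) / 9 = 29 / 9 = 3.2222 ≈ 3.22 m^3/ha/yr

3.22 m^3/ha/yr


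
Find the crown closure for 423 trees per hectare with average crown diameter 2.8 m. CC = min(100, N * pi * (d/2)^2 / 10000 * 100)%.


(d/2)^2 = (2.8/2)^2 = 1.4^2 = 1.96
Crown area = 3.141593 * 1.96 = 6.15752 m^2
N * area / 10000 * 100 = 423 * 6.15752 / 10000 * 100 = 26.0463
CC = min(100, 26.0463) = 26.0463 ≈ 26.0%

26.0%


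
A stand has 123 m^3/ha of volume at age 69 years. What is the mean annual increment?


MAI = 123 / 69 = 1.7826 ≈ 1.78 m^3/ha/yr

1.78 m^3/ha/yr


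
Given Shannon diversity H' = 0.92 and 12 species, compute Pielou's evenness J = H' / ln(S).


ln(12) = 2.48491
J = H' / ln(S) = 0.92 / 2.48491 = 0.370235 ≈ 0.3702

0.3702


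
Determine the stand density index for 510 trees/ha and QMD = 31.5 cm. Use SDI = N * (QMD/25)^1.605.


QMD/25 = 31.5/25 = 1.26
(1.26)^1.605 = exp(1.605 * ln(1.26)) = exp(1.605 * 0.231112) = exp(0.370935) = 1.44909
SDI = 510 * 1.44909 = 739.036 ≈ 739

739


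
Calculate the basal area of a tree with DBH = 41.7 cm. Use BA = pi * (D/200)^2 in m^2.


D/200 = 41.7/200 = 0.2085 m
(D/200)^2 = 0.2085^2 = 0.04347225
BA = 3.141593 * 0.04347225 = 0.136572 ≈ 0.1366 m^2

0.1366 m^2


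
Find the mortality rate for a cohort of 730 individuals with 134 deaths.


Mortality rate = 134 / 730 = 0.183562 ≈ 0.1836

0.1836


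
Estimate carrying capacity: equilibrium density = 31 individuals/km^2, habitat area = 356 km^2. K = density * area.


K = 31 * 356 = 11036 individuals

11036 individuals


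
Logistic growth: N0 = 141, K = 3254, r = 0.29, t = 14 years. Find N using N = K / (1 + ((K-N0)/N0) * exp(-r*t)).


(K - N0)/N0 = (3254 - 141)/141 = 3113/141 = 22.0780
r*t = 0.29 * 14 = 4.06; exp(-4.06) = 0.0172490
22.0780 * 0.0172490 = 0.380823
1 + 0.380823 = 1.38082
N = 3254 / 1.38082 = 2356.57 ≈ 2357

2357


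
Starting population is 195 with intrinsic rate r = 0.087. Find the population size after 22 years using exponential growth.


r*t = 0.087 * 22 = 1.914
exp(1.914) = 6.78016
N = 195 * 6.78016 = 1322.13 ≈ 1322

1322


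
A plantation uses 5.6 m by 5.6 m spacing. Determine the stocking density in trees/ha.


N = 10000 / 5.6^2 = 10000 / 31.36 = 318.878 ≈ 319 trees/ha

319 trees/ha


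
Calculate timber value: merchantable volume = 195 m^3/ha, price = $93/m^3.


Value = 195 * 93 = $18135/ha

$18135/ha


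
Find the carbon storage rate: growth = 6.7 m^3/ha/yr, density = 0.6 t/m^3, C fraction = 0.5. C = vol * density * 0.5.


C = 6.7 * 0.6 * 0.5 = 2.01 t C/ha/yr

2.01 t C/ha/yr


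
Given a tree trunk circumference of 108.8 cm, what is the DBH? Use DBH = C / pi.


DBH = C / pi = 108.8 / 3.141593 = 34.6321 ≈ 34.63 cm

34.63 cm


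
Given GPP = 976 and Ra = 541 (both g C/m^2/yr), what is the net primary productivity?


NPP = GPP - Ra = 976 - 541 = 435 g C/m^2/yr

435 g C/m^2/yr


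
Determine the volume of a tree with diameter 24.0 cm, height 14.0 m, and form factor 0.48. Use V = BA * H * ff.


(D/200)^2 = (24.0/200)^2 = 0.12^2 = 0.0144
BA = 3.141593 * 0.0144 = 0.0452389 m^2
V = 0.0452389 * 14.0 * 0.48 = 0.304005 ≈ 0.304 m^3

0.304 m^3


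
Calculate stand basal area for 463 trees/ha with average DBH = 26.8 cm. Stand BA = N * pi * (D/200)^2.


(D/200)^2 = (26.8/200)^2 = 0.134^2 = 0.017956
Individual BA = 3.141593 * 0.017956 = 0.0564104 m^2
Stand BA = 463 * 0.0564104 = 26.1180 ≈ 26.12 m^2/ha

26.12 m^2/ha


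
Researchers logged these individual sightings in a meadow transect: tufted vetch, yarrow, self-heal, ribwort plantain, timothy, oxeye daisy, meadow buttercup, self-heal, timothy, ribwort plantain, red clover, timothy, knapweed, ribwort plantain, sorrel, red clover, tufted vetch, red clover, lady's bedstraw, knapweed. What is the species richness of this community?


Total individuals logged = 20
Distinct species (count of individuals): tufted vetch (2), yarrow (1), self-heal (2), ribwort plantain (3), timothy (3), oxeye daisy (1), meadow buttercup (1), red clover (3), knapweed (2), sorrel (1), lady's bedstraw (1)
Species richness = number of distinct species = 11

11


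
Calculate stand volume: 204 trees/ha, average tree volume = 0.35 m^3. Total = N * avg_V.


V_stand = 204 * 0.35 = 71.4 m^3/ha

71.4 m^3/ha


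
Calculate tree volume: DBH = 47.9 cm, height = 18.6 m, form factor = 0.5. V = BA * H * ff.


(D/200)^2 = (47.9/200)^2 = 0.2395^2 = 0.05736025
BA = 3.141593 * 0.05736025 = 0.180203 m^2
V = 0.180203 * 18.6 * 0.5 = 1.67589 ≈ 1.676 m^3

1.676 m^3


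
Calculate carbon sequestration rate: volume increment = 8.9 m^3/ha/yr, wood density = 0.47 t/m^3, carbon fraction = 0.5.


C = 8.9 * 0.47 * 0.5 = 2.0915 ≈ 2.09 t C/ha/yr

2.09 t C/ha/yr


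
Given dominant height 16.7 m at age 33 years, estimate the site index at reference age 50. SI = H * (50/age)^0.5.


50/33 = 1.51515
(1.51515)^0.5 = 1.23091
SI = 16.7 * 1.23091 = 20.5562 ≈ 20.6 m

20.6 m


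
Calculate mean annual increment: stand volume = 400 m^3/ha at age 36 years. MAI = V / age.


MAI = 400 / 36 = 11.1111 ≈ 11.11 m^3/ha/yr

11.11 m^3/ha/yr


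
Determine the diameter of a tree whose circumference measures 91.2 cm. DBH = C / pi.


DBH = C / pi = 91.2 / 3.141593 = 29.0299 ≈ 29.03 cm

29.03 cm


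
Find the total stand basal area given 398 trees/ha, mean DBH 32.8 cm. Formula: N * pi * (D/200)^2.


(D/200)^2 = (32.8/200)^2 = 0.164^2 = 0.026896
Individual BA = 3.141593 * 0.026896 = 0.0844963 m^2
Stand BA = 398 * 0.0844963 = 33.6295 ≈ 33.63 m^2/ha

33.63 m^2/ha


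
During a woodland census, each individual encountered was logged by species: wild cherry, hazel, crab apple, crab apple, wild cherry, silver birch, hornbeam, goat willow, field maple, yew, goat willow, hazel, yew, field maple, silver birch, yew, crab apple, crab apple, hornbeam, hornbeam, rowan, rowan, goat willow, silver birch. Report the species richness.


Total individuals logged = 24
Distinct species (count of individuals): wild cherry (2), hazel (2), crab apple (4), silver birch (3), hornbeam (3), goat willow (3), field maple (2), yew (3), rowan (2)
Species richness = number of distinct species = 9

9


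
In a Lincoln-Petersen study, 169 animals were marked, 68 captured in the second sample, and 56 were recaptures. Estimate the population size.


N = M * C / R = 169 * 68 / 56 = 11492 / 56 = 205.21 ≈ 205

205 individuals


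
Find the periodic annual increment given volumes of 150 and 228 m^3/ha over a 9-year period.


PAI = (V2 - V1) / period = (228 - 150) / 9 = 78 / 9 = 8.6667 ≈ 8.67 m^3/ha/yr

8.67 m^3/ha/yr


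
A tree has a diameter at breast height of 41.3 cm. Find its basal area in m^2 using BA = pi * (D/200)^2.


D/200 = 41.3/200 = 0.2065 m
(D/200)^2 = 0.2065^2 = 0.04264225
BA = 3.141593 * 0.04264225 = 0.133965 ≈ 0.1340 m^2

0.1340 m^2


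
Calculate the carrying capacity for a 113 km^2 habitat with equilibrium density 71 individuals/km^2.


K = 71 * 113 = 8023 individuals

8023 individuals


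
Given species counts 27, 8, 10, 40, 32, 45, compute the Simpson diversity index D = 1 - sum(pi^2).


Total N = 27 + 8 + 10 + 40 + 32 + 45 = 162
Per-species terms:
  p = 27/162 = 0.166667; p^2 = 0.166667^2 = 0.027778
  p = 8/162 = 0.049383; p^2 = 0.049383^2 = 0.002439
  p = 10/162 = 0.061728; p^2 = 0.061728^2 = 0.003810
  p = 40/162 = 0.246914; p^2 = 0.246914^2 = 0.060967
  p = 32/162 = 0.197531; p^2 = 0.197531^2 = 0.039018
  p = 45/162 = 0.277778; p^2 = 0.277778^2 = 0.077161
sum(p^2) = 0.027778 + 0.002439 + 0.003810 + 0.060967 + 0.039018 + 0.077161 = 0.211173
D = 1 - 0.211173 = 0.788827 ≈ 0.7888

0.7888


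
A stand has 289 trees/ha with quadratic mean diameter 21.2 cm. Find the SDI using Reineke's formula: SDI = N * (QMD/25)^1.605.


QMD/25 = 21.2/25 = 0.848
(0.848)^1.605 = exp(1.605 * ln(0.848)) = exp(1.605 * (-0.164875)) = exp(-0.264624) = 0.767494
SDI = 289 * 0.767494 = 221.806 ≈ 222

222


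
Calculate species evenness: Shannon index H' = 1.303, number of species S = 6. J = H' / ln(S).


ln(6) = 1.79176
J = H' / ln(S) = 1.303 / 1.79176 = 0.727218 ≈ 0.7272

0.7272


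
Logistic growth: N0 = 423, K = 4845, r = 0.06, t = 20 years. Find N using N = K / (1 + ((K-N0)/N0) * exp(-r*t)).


(K - N0)/N0 = (4845 - 423)/423 = 4422/423 = 10.4539
r*t = 0.06 * 20 = 1.2; exp(-1.2) = 0.301194
10.4539 * 0.301194 = 3.14865
1 + 3.14865 = 4.14865
N = 4845 / 4.14865 = 1167.85 ≈ 1168

1168


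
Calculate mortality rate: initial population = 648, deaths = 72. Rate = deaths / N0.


Mortality rate = 72 / 648 = 0.111111 ≈ 0.1111

0.1111


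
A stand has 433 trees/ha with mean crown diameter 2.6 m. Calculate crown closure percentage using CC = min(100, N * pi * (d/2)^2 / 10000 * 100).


(d/2)^2 = (2.6/2)^2 = 1.3^2 = 1.69
Crown area = 3.141593 * 1.69 = 5.30929 m^2
N * area / 10000 * 100 = 433 * 5.30929 / 10000 * 100 = 22.9892
CC = min(100, 22.9892) = 22.9892 ≈ 23.0%

23.0%


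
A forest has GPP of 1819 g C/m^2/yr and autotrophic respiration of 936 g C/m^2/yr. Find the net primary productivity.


NPP = GPP - Ra = 1819 - 936 = 883 g C/m^2/yr

883 g C/m^2/yr


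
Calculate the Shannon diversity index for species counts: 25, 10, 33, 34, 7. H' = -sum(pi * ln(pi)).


Total N = 25 + 10 + 33 + 34 + 7 = 109
Per-species terms:
  p = 25/109 = 0.229358; ln(p) = -1.472471; p*ln(p) = 0.229358 * (-1.472471) = -0.337723
  p = 10/109 = 0.091743; ln(p) = -2.388764; p*ln(p) = 0.091743 * (-2.388764) = -0.219152
  p = 33/109 = 0.302752; ln(p) = -1.194841; p*ln(p) = 0.302752 * (-1.194841) = -0.361741
  p = 34/109 = 0.311927; ln(p) = -1.164986; p*ln(p) = 0.311927 * (-1.164986) = -0.363391
  p = 7/109 = 0.064220; ln(p) = -2.745441; p*ln(p) = 0.064220 * (-2.745441) = -0.176312
sum(p*ln(p)) = (-0.337723) + (-0.219152) + (-0.361741) + (-0.363391) + (-0.176312) = -1.458319
H' = -(-1.458319) = 1.458319 ≈ 1.4583

1.4583


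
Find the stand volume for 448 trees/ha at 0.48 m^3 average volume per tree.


V_stand = 448 * 0.48 = 215.04 ≈ 215.0 m^3/ha

215.0 m^3/ha


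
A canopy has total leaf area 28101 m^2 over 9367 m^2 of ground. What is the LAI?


LAI = 28101 / 9367 = 3.00

3.00


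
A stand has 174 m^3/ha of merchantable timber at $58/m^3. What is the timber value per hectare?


Value = 174 * 58 = $10092/ha

$10092/ha


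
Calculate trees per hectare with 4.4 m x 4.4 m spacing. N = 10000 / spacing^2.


N = 10000 / 4.4^2 = 10000 / 19.36 = 516.529 ≈ 517 trees/ha

517 trees/ha


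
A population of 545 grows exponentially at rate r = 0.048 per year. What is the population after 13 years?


r*t = 0.048 * 13 = 0.624
exp(0.624) = 1.86638
N = 545 * 1.86638 = 1017.18 ≈ 1017

1017


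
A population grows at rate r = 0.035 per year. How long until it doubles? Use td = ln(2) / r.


td = ln(2) / 0.035 = 0.693147 / 0.035 = 19.8042 ≈ 19.8 years

19.8 years


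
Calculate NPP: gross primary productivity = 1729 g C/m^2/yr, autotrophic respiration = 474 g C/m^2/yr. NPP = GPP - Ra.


NPP = GPP - Ra = 1729 - 474 = 1255 g C/m^2/yr

1255 g C/m^2/yr


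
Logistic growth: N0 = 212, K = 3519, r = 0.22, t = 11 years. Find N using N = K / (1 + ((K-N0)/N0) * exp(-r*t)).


(K - N0)/N0 = (3519 - 212)/212 = 3307/212 = 15.5991
r*t = 0.22 * 11 = 2.42; exp(-2.42) = 0.0889216
15.5991 * 0.0889216 = 1.38710
1 + 1.38710 = 2.38710
N = 3519 / 2.38710 = 1474.17 ≈ 1474

1474


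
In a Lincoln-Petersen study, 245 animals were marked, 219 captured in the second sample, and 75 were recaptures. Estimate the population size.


N = M * C / R = 245 * 219 / 75 = 53655 / 75 = 715.40 ≈ 715

715 individuals


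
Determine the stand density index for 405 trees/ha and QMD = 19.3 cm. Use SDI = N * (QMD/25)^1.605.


QMD/25 = 19.3/25 = 0.772
(0.772)^1.605 = exp(1.605 * ln(0.772)) = exp(1.605 * (-0.258771)) = exp(-0.415327) = 0.660124
SDI = 405 * 0.660124 = 267.350 ≈ 267

267


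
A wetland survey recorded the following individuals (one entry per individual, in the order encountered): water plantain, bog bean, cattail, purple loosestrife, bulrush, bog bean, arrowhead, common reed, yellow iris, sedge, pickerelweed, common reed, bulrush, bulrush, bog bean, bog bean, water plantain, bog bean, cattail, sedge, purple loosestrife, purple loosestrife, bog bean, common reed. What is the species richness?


Total individuals logged = 24
Distinct species (count of individuals): water plantain (2), bog bean (6), cattail (2), purple loosestrife (3), bulrush (3), arrowhead (1), common reed (3), yellow iris (1), sedge (2), pickerelweed (1)
Species richness = number of distinct species = 10

10


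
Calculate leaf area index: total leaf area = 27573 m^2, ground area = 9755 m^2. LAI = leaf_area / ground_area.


LAI = 27573 / 9755 = 2.8266 ≈ 2.83

2.83


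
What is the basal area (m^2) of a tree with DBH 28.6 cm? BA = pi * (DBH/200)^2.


D/200 = 28.6/200 = 0.143 m
(D/200)^2 = 0.143^2 = 0.020449
BA = 3.141593 * 0.020449 = 0.0642424 ≈ 0.0642 m^2

0.0642 m^2


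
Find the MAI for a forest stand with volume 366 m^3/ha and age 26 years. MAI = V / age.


MAI = 366 / 26 = 14.0769 ≈ 14.08 m^3/ha/yr

14.08 m^3/ha/yr


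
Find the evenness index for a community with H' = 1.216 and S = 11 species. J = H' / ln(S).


ln(11) = 2.39790
J = H' / ln(S) = 1.216 / 2.39790 = 0.507110 ≈ 0.5071

0.5071


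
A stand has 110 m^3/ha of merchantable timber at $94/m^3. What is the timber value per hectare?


Value = 110 * 94 = $10340/ha

$10340/ha


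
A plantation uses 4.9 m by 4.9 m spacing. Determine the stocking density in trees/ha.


N = 10000 / 4.9^2 = 10000 / 24.01 = 416.493 ≈ 416 trees/ha

416 trees/ha


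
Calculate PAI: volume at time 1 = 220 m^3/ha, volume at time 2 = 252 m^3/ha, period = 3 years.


PAI = (V2 - V1) / period = (252 - 220) / 3 = 32 / 3 = 10.6667 ≈ 10.67 m^3/ha/yr

10.67 m^3/ha/yr


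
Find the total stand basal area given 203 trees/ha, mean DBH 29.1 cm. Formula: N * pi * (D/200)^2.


(D/200)^2 = (29.1/200)^2 = 0.1455^2 = 0.02117025
Individual BA = 3.141593 * 0.02117025 = 0.0665083 m^2
Stand BA = 203 * 0.0665083 = 13.5012 ≈ 13.50 m^2/ha

13.50 m^2/ha


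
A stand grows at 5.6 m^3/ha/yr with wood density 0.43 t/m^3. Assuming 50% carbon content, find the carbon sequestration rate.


C = 5.6 * 0.43 * 0.5 = 1.204 ≈ 1.20 t C/ha/yr

1.20 t C/ha/yr


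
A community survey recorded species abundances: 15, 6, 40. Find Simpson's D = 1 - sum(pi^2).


Total N = 15 + 6 + 40 = 61
Per-species terms:
  p = 15/61 = 0.245902; p^2 = 0.245902^2 = 0.060468
  p = 6/61 = 0.098361; p^2 = 0.098361^2 = 0.009675
  p = 40/61 = 0.655738; p^2 = 0.655738^2 = 0.429992
sum(p^2) = 0.060468 + 0.009675 + 0.429992 = 0.500135
D = 1 - 0.500135 = 0.499865 ≈ 0.4999

0.4999


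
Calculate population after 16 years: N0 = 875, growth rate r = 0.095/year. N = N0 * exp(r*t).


r*t = 0.095 * 16 = 1.52
exp(1.52) = 4.57223
N = 875 * 4.57223 = 4000.70 ≈ 4001

4001


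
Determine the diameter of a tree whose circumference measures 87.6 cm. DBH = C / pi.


DBH = C / pi = 87.6 / 3.141593 = 27.8839 ≈ 27.88 cm

27.88 cm


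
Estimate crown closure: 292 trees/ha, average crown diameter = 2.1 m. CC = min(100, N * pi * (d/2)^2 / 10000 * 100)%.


(d/2)^2 = (2.1/2)^2 = 1.05^2 = 1.1025
Crown area = 3.141593 * 1.1025 = 3.46361 m^2
N * area / 10000 * 100 = 292 * 3.46361 / 10000 * 100 = 10.1137
CC = min(100, 10.1137) = 10.1137 ≈ 10.1%

10.1%


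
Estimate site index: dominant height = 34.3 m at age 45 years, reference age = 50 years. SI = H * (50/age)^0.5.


50/45 = 1.11111
(1.11111)^0.5 = 1.05409
SI = 34.3 * 1.05409 = 36.1553 ≈ 36.2 m

36.2 m


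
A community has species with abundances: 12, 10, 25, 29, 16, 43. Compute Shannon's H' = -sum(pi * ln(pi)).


Total N = 12 + 10 + 25 + 29 + 16 + 43 = 135
Per-species terms:
  p = 12/135 = 0.088889; ln(p) = -2.420367; p*ln(p) = 0.088889 * (-2.420367) = -0.215144
  p = 10/135 = 0.074074; ln(p) = -2.602691; p*ln(p) = 0.074074 * (-2.602691) = -0.192792
  p = 25/135 = 0.185185; ln(p) = -1.686400; p*ln(p) = 0.185185 * (-1.686400) = -0.312296
  p = 29/135 = 0.214815; ln(p) = -1.537978; p*ln(p) = 0.214815 * (-1.537978) = -0.330381
  p = 16/135 = 0.118519; ln(p) = -2.132682; p*ln(p) = 0.118519 * (-2.132682) = -0.252763
  p = 43/135 = 0.318519; ln(p) = -1.144073; p*ln(p) = 0.318519 * (-1.144073) = -0.364409
sum(p*ln(p)) = (-0.215144) + (-0.192792) + (-0.312296) + (-0.330381) + (-0.252763) + (-0.364409) = -1.667785
H' = -(-1.667785) = 1.667785 ≈ 1.6678

1.6678


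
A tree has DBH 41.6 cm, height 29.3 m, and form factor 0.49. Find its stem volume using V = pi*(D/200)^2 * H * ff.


(D/200)^2 = (41.6/200)^2 = 0.208^2 = 0.043264
BA = 3.141593 * 0.043264 = 0.135918 m^2
V = 0.135918 * 29.3 * 0.49 = 1.95137 ≈ 1.951 m^3

1.951 m^3


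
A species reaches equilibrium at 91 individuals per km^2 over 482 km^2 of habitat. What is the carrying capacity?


K = 91 * 482 = 43862 individuals

43862 individuals
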